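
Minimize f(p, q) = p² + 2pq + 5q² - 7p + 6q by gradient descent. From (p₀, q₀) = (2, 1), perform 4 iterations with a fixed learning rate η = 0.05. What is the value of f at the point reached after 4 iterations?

∇f = (2p + 2q - 7, 2p + 10q + 6)
(p₁, q₁) = (2, 1) − 0.05·(-1, 20) = (2.05, 0)
(p₂, q₂) = (2.05, 0) − 0.05·(-2.9, 10.1) = (2.195, -0.505)
(p₃, q₃) = (2.195, -0.505) − 0.05·(-3.62, 5.34) = (2.376, -0.772)
(p₄, q₄) = (2.376, -0.772) − 0.05·(-3.792, 3.032) = (2.5656, -0.9236)
f(2.5656, -0.9236) = -17.39248816

-17.39248816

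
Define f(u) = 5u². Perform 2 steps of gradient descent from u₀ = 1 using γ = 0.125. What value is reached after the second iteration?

0.0625

f′(u) = 10u
u₁ = 1 − 0.125·10 = -0.25
u₂ = -0.25 − 0.125·(-2.5) = 0.0625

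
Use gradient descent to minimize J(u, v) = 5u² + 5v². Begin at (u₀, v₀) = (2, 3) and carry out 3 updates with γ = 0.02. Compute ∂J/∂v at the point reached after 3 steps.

∇J = (10u, 10v)
(u₁, v₁) = (2, 3) − 0.02·(20, 30) = (1.6, 2.4)
(u₂, v₂) = (1.6, 2.4) − 0.02·(16, 24) = (1.28, 1.92)
(u₃, v₃) = (1.28, 1.92) − 0.02·(12.8, 19.2) = (1.024, 1.536)
∂J/∂v at (1.024, 1.536) = 15.36

15.36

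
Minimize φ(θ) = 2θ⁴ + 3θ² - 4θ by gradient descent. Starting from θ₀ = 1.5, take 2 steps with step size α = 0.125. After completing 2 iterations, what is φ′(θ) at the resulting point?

φ′(θ) = 8θ³ + 6θ - 4
Step 1: φ′(1.5) = 32; θ₁ = 1.5 − 0.125·32 = -2.5
Step 2: φ′(-2.5) = -144; θ₂ = -2.5 − 0.125·(-144) = 15.5
φ′(θ) at (15.5) = 29880

29880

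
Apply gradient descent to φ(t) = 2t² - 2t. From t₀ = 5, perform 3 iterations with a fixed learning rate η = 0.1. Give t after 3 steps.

1.472

φ′(t) = 4t - 2
t₁ = 5 − 0.1·18 = 3.2
t₂ = 3.2 − 0.1·10.8 = 2.12
t₃ = 2.12 − 0.1·6.48 = 1.472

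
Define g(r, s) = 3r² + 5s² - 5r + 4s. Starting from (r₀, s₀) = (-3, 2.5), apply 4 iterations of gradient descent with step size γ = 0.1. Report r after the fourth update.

0.7352

∇g = (6r - 5, 10s + 4)
Step 1: at (-3, 2.5), ∇g = (-23, 29) → (-3, 2.5) − 0.1·(-23, 29) = (-0.7, -0.4)
Step 2: at (-0.7, -0.4), ∇g = (-9.2, 0) → (-0.7, -0.4) − 0.1·(-9.2, 0) = (0.22, -0.4)
Step 3: at (0.22, -0.4), ∇g = (-3.68, 0) → (0.22, -0.4) − 0.1·(-3.68, 0) = (0.588, -0.4)
Step 4: at (0.588, -0.4), ∇g = (-1.472, 0) → (0.588, -0.4) − 0.1·(-1.472, 0) = (0.7352, -0.4)
r = 0.7352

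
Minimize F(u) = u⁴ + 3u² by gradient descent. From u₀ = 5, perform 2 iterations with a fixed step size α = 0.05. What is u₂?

1972.625

F′(u) = 4u³ + 6u
Step 1: F′(5) = 530; u₁ = 5 − 0.05·530 = -21.5
Step 2: F′(-21.5) = -39882.5; u₂ = -21.5 − 0.05·(-39882.5) = 1972.625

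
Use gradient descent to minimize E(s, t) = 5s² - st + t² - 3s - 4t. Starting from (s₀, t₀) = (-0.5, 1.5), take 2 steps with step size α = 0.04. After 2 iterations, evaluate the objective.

∇E = (10s - t - 3, -s + 2t - 4)
(s₁, t₁) = (-0.5, 1.5) − 0.04·(-9.5, -0.5) = (-0.12, 1.52)
(s₂, t₂) = (-0.12, 1.52) − 0.04·(-5.72, -0.84) = (0.1088, 1.5536)
E(0.1088, 1.5536) = -4.23697152

-4.23697152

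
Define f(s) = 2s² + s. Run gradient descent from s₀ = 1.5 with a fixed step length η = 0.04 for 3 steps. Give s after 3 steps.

0.787232

f′(s) = 4s + 1
Step 1: f′(1.5) = 7; s₁ = 1.5 − 0.04·7 = 1.22
Step 2: f′(1.22) = 5.88; s₂ = 1.22 − 0.04·5.88 = 0.9848
Step 3: f′(0.9848) = 4.9392; s₃ = 0.9848 − 0.04·4.9392 = 0.787232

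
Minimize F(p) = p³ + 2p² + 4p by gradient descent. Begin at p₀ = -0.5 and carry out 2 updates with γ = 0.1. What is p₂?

-1.0451875

F′(p) = 3p² + 4p + 4
Step 1: F′(-0.5) = 2.75; p₁ = -0.5 − 0.1·2.75 = -0.775
Step 2: F′(-0.775) = 2.701875; p₂ = -0.775 − 0.1·2.701875 = -1.0451875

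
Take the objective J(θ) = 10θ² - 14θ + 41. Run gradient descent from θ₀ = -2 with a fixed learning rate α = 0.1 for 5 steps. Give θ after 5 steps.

3.4

J′(θ) = 20θ - 14
Step 1: J′(-2) = -54; θ₁ = -2 − 0.1·(-54) = 3.4
Step 2: J′(3.4) = 54; θ₂ = 3.4 − 0.1·54 = -2
Step 3: J′(-2) = -54; θ₃ = -2 − 0.1·(-54) = 3.4
Step 4: J′(3.4) = 54; θ₄ = 3.4 − 0.1·54 = -2
Step 5: J′(-2) = -54; θ₅ = -2 − 0.1·(-54) = 3.4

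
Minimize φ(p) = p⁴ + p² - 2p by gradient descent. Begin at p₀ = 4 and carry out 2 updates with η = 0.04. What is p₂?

φ′(p) = 4p³ + 2p - 2
p₁ = 4 − 0.04·262 = -6.48
p₂ = -6.48 − 0.04·(-1103.351168) = 37.65404672

37.65404672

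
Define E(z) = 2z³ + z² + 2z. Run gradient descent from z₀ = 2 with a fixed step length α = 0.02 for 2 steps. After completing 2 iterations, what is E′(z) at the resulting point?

10.99160064

E′(z) = 6z² + 2z + 2
Step 1: E′(2) = 30; z₁ = 2 − 0.02·30 = 1.4
Step 2: E′(1.4) = 16.56; z₂ = 1.4 − 0.02·16.56 = 1.0688
E′(z) at (1.0688) = 10.99160064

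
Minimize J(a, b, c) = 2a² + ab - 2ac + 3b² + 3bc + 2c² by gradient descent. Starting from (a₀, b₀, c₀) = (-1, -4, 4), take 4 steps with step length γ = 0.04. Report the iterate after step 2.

∇J = (4a + b - 2c, a + 6b + 3c, -2a + 3b + 4c)
(a₁, b₁, c₁) = (-1, -4, 4) − 0.04·(-16, -13, 6) = (-0.36, -3.48, 3.76)
(a₂, b₂, c₂) = (-0.36, -3.48, 3.76) − 0.04·(-12.44, -9.96, 5.32) = (0.1376, -3.0816, 3.5472)

(0.1376, -3.0816, 3.5472)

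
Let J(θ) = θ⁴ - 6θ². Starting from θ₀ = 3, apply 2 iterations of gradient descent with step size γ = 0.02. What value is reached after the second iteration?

1.63068672

J′(θ) = 4θ³ - 12θ
θ₁ = 3 − 0.02·72 = 1.56
θ₂ = 1.56 − 0.02·(-3.534336) = 1.63068672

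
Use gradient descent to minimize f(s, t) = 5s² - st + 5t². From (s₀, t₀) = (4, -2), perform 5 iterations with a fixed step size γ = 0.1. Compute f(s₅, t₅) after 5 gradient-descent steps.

0.0000000108

∇f = (10s - t, -s + 10t)
(s₁, t₁) = (4, -2) − 0.1·(42, -24) = (-0.2, 0.4)
(s₂, t₂) = (-0.2, 0.4) − 0.1·(-2.4, 4.2) = (0.04, -0.02)
(s₃, t₃) = (0.04, -0.02) − 0.1·(0.42, -0.24) = (-0.002, 0.004)
(s₄, t₄) = (-0.002, 0.004) − 0.1·(-0.024, 0.042) = (0.0004, -0.0002)
(s₅, t₅) = (0.0004, -0.0002) − 0.1·(0.0042, -0.0024) = (-0.00002, 0.00004)
f(-0.00002, 0.00004) = 0.0000000108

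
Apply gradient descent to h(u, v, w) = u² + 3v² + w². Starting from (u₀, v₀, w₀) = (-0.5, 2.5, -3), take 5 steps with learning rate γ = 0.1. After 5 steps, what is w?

-0.98304

∇h = (2u, 6v, 2w)
Step 1: at (-0.5, 2.5, -3), ∇h = (-1, 15, -6) → (-0.5, 2.5, -3) − 0.1·(-1, 15, -6) = (-0.4, 1, -2.4)
Step 2: at (-0.4, 1, -2.4), ∇h = (-0.8, 6, -4.8) → (-0.4, 1, -2.4) − 0.1·(-0.8, 6, -4.8) = (-0.32, 0.4, -1.92)
Step 3: at (-0.32, 0.4, -1.92), ∇h = (-0.64, 2.4, -3.84) → (-0.32, 0.4, -1.92) − 0.1·(-0.64, 2.4, -3.84) = (-0.256, 0.16, -1.536)
Step 4: at (-0.256, 0.16, -1.536), ∇h = (-0.512, 0.96, -3.072) → (-0.256, 0.16, -1.536) − 0.1·(-0.512, 0.96, -3.072) = (-0.2048, 0.064, -1.2288)
Step 5: at (-0.2048, 0.064, -1.2288), ∇h = (-0.4096, 0.384, -2.4576) → (-0.2048, 0.064, -1.2288) − 0.1·(-0.4096, 0.384, -2.4576) = (-0.16384, 0.0256, -0.98304)
w = -0.98304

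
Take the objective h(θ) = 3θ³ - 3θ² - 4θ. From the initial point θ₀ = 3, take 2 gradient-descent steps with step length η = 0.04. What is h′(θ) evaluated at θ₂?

h′(θ) = 9θ² - 6θ - 4
θ₁ = 3 − 0.04·59 = 0.64
θ₂ = 0.64 − 0.04·(-4.1536) = 0.806144
h′(θ) at (0.806144) = -2.988050661376

-2.988050661376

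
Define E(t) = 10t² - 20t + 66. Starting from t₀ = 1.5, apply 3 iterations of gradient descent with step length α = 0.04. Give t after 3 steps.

1.004

E′(t) = 20t - 20
Step 1: E′(1.5) = 10; t₁ = 1.5 − 0.04·10 = 1.1
Step 2: E′(1.1) = 2; t₂ = 1.1 − 0.04·2 = 1.02
Step 3: E′(1.02) = 0.4; t₃ = 1.02 − 0.04·0.4 = 1.004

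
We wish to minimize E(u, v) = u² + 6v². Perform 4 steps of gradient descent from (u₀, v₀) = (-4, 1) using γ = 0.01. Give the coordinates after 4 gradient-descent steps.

∇E = (2u, 12v)
Step 1: at (-4, 1), ∇E = (-8, 12) → (-4, 1) − 0.01·(-8, 12) = (-3.92, 0.88)
Step 2: at (-3.92, 0.88), ∇E = (-7.84, 10.56) → (-3.92, 0.88) − 0.01·(-7.84, 10.56) = (-3.8416, 0.7744)
Step 3: at (-3.8416, 0.7744), ∇E = (-7.6832, 9.2928) → (-3.8416, 0.7744) − 0.01·(-7.6832, 9.2928) = (-3.764768, 0.681472)
Step 4: at (-3.764768, 0.681472), ∇E = (-7.529536, 8.177664) → (-3.764768, 0.681472) − 0.01·(-7.529536, 8.177664) = (-3.68947264, 0.59969536)

(-3.68947264, 0.59969536)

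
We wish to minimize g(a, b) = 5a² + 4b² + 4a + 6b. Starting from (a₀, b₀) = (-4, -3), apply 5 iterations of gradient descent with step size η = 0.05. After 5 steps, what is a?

∇g = (10a + 4, 8b + 6)
Step 1: at (-4, -3), ∇g = (-36, -18) → (-4, -3) − 0.05·(-36, -18) = (-2.2, -2.1)
Step 2: at (-2.2, -2.1), ∇g = (-18, -10.8) → (-2.2, -2.1) − 0.05·(-18, -10.8) = (-1.3, -1.56)
Step 3: at (-1.3, -1.56), ∇g = (-9, -6.48) → (-1.3, -1.56) − 0.05·(-9, -6.48) = (-0.85, -1.236)
Step 4: at (-0.85, -1.236), ∇g = (-4.5, -3.888) → (-0.85, -1.236) − 0.05·(-4.5, -3.888) = (-0.625, -1.0416)
Step 5: at (-0.625, -1.0416), ∇g = (-2.25, -2.3328) → (-0.625, -1.0416) − 0.05·(-2.25, -2.3328) = (-0.5125, -0.92496)
a = -0.5125

-0.5125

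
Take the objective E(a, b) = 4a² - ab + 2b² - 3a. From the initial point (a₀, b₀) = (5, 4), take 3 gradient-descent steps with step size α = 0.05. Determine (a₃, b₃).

(1.695875, 2.458625)

∇E = (8a - b - 3, -a + 4b)
Step 1: at (5, 4), ∇E = (33, 11) → (5, 4) − 0.05·(33, 11) = (3.35, 3.45)
Step 2: at (3.35, 3.45), ∇E = (20.35, 10.45) → (3.35, 3.45) − 0.05·(20.35, 10.45) = (2.3325, 2.9275)
Step 3: at (2.3325, 2.9275), ∇E = (12.7325, 9.3775) → (2.3325, 2.9275) − 0.05·(12.7325, 9.3775) = (1.695875, 2.458625)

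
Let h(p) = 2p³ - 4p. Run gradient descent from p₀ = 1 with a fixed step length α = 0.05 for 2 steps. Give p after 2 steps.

h′(p) = 6p² - 4
p₁ = 1 − 0.05·2 = 0.9
p₂ = 0.9 − 0.05·0.86 = 0.857

0.857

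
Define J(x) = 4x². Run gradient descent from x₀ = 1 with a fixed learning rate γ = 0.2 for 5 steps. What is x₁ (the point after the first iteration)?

J′(x) = 8x
x₁ = 1 − 0.2·8 = -0.6

-0.6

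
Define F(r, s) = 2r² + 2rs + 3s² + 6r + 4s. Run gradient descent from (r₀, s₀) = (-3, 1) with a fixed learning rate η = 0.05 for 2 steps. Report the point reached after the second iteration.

∇F = (4r + 2s + 6, 2r + 6s + 4)
Step 1: at (-3, 1), ∇F = (-4, 4) → (-3, 1) − 0.05·(-4, 4) = (-2.8, 0.8)
Step 2: at (-2.8, 0.8), ∇F = (-3.6, 3.2) → (-2.8, 0.8) − 0.05·(-3.6, 3.2) = (-2.62, 0.64)

(-2.62, 0.64)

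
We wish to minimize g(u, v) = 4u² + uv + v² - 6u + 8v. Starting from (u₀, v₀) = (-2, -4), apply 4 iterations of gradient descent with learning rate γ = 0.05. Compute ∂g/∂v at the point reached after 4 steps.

0.9596875

∇g = (8u + v - 6, u + 2v + 8)
Step 1: at (-2, -4), ∇g = (-26, -2) → (-2, -4) − 0.05·(-26, -2) = (-0.7, -3.9)
Step 2: at (-0.7, -3.9), ∇g = (-15.5, -0.5) → (-0.7, -3.9) − 0.05·(-15.5, -0.5) = (0.075, -3.875)
Step 3: at (0.075, -3.875), ∇g = (-9.275, 0.325) → (0.075, -3.875) − 0.05·(-9.275, 0.325) = (0.53875, -3.89125)
Step 4: at (0.53875, -3.89125), ∇g = (-5.58125, 0.75625) → (0.53875, -3.89125) − 0.05·(-5.58125, 0.75625) = (0.8178125, -3.9290625)
∂g/∂v at (0.8178125, -3.9290625) = 0.9596875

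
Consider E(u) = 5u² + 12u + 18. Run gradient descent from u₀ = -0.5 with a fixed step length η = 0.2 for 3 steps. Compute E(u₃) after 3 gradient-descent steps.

13.25

E′(u) = 10u + 12
u₁ = -0.5 − 0.2·7 = -1.9
u₂ = -1.9 − 0.2·(-7) = -0.5
u₃ = -0.5 − 0.2·7 = -1.9
E(-1.9) = 13.25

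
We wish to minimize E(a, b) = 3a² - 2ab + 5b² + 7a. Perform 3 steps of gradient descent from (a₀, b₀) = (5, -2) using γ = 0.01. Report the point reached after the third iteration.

(3.8592, -1.210168)

∇E = (6a - 2b + 7, -2a + 10b)
(a₁, b₁) = (5, -2) − 0.01·(41, -30) = (4.59, -1.7)
(a₂, b₂) = (4.59, -1.7) − 0.01·(37.94, -26.18) = (4.2106, -1.4382)
(a₃, b₃) = (4.2106, -1.4382) − 0.01·(35.14, -22.8032) = (3.8592, -1.210168)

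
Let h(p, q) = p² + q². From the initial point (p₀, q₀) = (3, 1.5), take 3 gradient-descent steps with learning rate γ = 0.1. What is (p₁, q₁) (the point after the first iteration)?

(2.4, 1.2)

∇h = (2p, 2q)
(p₁, q₁) = (3, 1.5) − 0.1·(6, 3) = (2.4, 1.2)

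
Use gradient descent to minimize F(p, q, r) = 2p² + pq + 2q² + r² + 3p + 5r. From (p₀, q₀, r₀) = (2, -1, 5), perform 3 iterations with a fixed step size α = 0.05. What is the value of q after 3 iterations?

∇F = (4p + q + 3, p + 4q, 2r + 5)
Step 1: at (2, -1, 5), ∇F = (10, -2, 15) → (2, -1, 5) − 0.05·(10, -2, 15) = (1.5, -0.9, 4.25)
Step 2: at (1.5, -0.9, 4.25), ∇F = (8.1, -2.1, 13.5) → (1.5, -0.9, 4.25) − 0.05·(8.1, -2.1, 13.5) = (1.095, -0.795, 3.575)
Step 3: at (1.095, -0.795, 3.575), ∇F = (6.585, -2.085, 12.15) → (1.095, -0.795, 3.575) − 0.05·(6.585, -2.085, 12.15) = (0.76575, -0.69075, 2.9675)
q = -0.69075

-0.69075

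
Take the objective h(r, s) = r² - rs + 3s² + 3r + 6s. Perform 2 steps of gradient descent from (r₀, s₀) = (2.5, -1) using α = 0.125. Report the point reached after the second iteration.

∇h = (2r - s + 3, -r + 6s + 6)
(r₁, s₁) = (2.5, -1) − 0.125·(9, -2.5) = (1.375, -0.6875)
(r₂, s₂) = (1.375, -0.6875) − 0.125·(6.4375, 0.5) = (0.5703125, -0.75)

(0.5703125, -0.75)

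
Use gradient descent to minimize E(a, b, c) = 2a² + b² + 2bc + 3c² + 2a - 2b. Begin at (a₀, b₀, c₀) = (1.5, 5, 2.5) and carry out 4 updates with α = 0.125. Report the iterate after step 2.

∇E = (4a + 2, 2b + 2c - 2, 2b + 6c)
(a₁, b₁, c₁) = (1.5, 5, 2.5) − 0.125·(8, 13, 25) = (0.5, 3.375, -0.625)
(a₂, b₂, c₂) = (0.5, 3.375, -0.625) − 0.125·(4, 3.5, 3) = (0, 2.9375, -1)

(0, 2.9375, -1)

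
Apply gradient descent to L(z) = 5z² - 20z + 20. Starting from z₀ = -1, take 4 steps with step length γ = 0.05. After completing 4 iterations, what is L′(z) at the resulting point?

L′(z) = 10z - 20
z₁ = -1 − 0.05·(-30) = 0.5
z₂ = 0.5 − 0.05·(-15) = 1.25
z₃ = 1.25 − 0.05·(-7.5) = 1.625
z₄ = 1.625 − 0.05·(-3.75) = 1.8125
L′(z) at (1.8125) = -1.875

-1.875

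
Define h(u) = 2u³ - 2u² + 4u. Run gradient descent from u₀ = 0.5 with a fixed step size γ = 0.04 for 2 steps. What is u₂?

0.226496

h′(u) = 6u² - 4u + 4
Step 1: h′(0.5) = 3.5; u₁ = 0.5 − 0.04·3.5 = 0.36
Step 2: h′(0.36) = 3.3376; u₂ = 0.36 − 0.04·3.3376 = 0.226496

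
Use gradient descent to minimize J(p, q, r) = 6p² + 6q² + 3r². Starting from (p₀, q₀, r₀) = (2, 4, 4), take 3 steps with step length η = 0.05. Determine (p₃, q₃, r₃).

(0.128, 0.256, 1.372)

∇J = (12p, 12q, 6r)
Step 1: at (2, 4, 4), ∇J = (24, 48, 24) → (2, 4, 4) − 0.05·(24, 48, 24) = (0.8, 1.6, 2.8)
Step 2: at (0.8, 1.6, 2.8), ∇J = (9.6, 19.2, 16.8) → (0.8, 1.6, 2.8) − 0.05·(9.6, 19.2, 16.8) = (0.32, 0.64, 1.96)
Step 3: at (0.32, 0.64, 1.96), ∇J = (3.84, 7.68, 11.76) → (0.32, 0.64, 1.96) − 0.05·(3.84, 7.68, 11.76) = (0.128, 0.256, 1.372)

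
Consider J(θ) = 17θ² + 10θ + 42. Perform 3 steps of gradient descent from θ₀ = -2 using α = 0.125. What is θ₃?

58.265625

J′(θ) = 34θ + 10
θ₁ = -2 − 0.125·(-58) = 5.25
θ₂ = 5.25 − 0.125·188.5 = -18.3125
θ₃ = -18.3125 − 0.125·(-612.625) = 58.265625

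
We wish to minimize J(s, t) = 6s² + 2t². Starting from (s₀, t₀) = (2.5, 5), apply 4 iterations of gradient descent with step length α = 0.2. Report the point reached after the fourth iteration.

∇J = (12s, 4t)
(s₁, t₁) = (2.5, 5) − 0.2·(30, 20) = (-3.5, 1)
(s₂, t₂) = (-3.5, 1) − 0.2·(-42, 4) = (4.9, 0.2)
(s₃, t₃) = (4.9, 0.2) − 0.2·(58.8, 0.8) = (-6.86, 0.04)
(s₄, t₄) = (-6.86, 0.04) − 0.2·(-82.32, 0.16) = (9.604, 0.008)

(9.604, 0.008)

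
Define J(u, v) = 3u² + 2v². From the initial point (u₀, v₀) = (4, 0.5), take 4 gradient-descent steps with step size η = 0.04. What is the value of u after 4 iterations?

∇J = (6u, 4v)
Step 1: at (4, 0.5), ∇J = (24, 2) → (4, 0.5) − 0.04·(24, 2) = (3.04, 0.42)
Step 2: at (3.04, 0.42), ∇J = (18.24, 1.68) → (3.04, 0.42) − 0.04·(18.24, 1.68) = (2.3104, 0.3528)
Step 3: at (2.3104, 0.3528), ∇J = (13.8624, 1.4112) → (2.3104, 0.3528) − 0.04·(13.8624, 1.4112) = (1.755904, 0.296352)
Step 4: at (1.755904, 0.296352), ∇J = (10.535424, 1.185408) → (1.755904, 0.296352) − 0.04·(10.535424, 1.185408) = (1.33448704, 0.24893568)
u = 1.33448704

1.33448704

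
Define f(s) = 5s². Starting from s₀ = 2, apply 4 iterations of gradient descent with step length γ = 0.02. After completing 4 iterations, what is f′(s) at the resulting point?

8.192

f′(s) = 10s
Step 1: f′(2) = 20; s₁ = 2 − 0.02·20 = 1.6
Step 2: f′(1.6) = 16; s₂ = 1.6 − 0.02·16 = 1.28
Step 3: f′(1.28) = 12.8; s₃ = 1.28 − 0.02·12.8 = 1.024
Step 4: f′(1.024) = 10.24; s₄ = 1.024 − 0.02·10.24 = 0.8192
f′(s) at (0.8192) = 8.192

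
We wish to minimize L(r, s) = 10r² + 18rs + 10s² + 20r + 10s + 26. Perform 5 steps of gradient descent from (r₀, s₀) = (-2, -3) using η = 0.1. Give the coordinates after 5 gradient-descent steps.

∇L = (20r + 18s + 20, 18r + 20s + 10)
Step 1: at (-2, -3), ∇L = (-74, -86) → (-2, -3) − 0.1·(-74, -86) = (5.4, 5.6)
Step 2: at (5.4, 5.6), ∇L = (228.8, 219.2) → (5.4, 5.6) − 0.1·(228.8, 219.2) = (-17.48, -16.32)
Step 3: at (-17.48, -16.32), ∇L = (-623.36, -631.04) → (-17.48, -16.32) − 0.1·(-623.36, -631.04) = (44.856, 46.784)
Step 4: at (44.856, 46.784), ∇L = (1759.232, 1753.088) → (44.856, 46.784) − 0.1·(1759.232, 1753.088) = (-131.0672, -128.5248)
Step 5: at (-131.0672, -128.5248), ∇L = (-4914.7904, -4919.7056) → (-131.0672, -128.5248) − 0.1·(-4914.7904, -4919.7056) = (360.41184, 363.44576)

(360.41184, 363.44576)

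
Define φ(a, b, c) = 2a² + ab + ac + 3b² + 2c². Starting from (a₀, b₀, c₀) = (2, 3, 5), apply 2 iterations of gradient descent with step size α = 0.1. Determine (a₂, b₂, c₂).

(-0.14, 0.36, 1.64)

∇φ = (4a + b + c, a + 6b, a + 4c)
Step 1: at (2, 3, 5), ∇φ = (16, 20, 22) → (2, 3, 5) − 0.1·(16, 20, 22) = (0.4, 1, 2.8)
Step 2: at (0.4, 1, 2.8), ∇φ = (5.4, 6.4, 11.6) → (0.4, 1, 2.8) − 0.1·(5.4, 6.4, 11.6) = (-0.14, 0.36, 1.64)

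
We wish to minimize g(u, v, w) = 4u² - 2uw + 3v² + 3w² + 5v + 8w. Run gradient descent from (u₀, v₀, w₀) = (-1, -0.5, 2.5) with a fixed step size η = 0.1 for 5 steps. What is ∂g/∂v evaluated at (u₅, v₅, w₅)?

0.02048

∇g = (8u - 2w, 6v + 5, -2u + 6w + 8)
(u₁, v₁, w₁) = (-1, -0.5, 2.5) − 0.1·(-13, 2, 25) = (0.3, -0.7, 0)
(u₂, v₂, w₂) = (0.3, -0.7, 0) − 0.1·(2.4, 0.8, 7.4) = (0.06, -0.78, -0.74)
(u₃, v₃, w₃) = (0.06, -0.78, -0.74) − 0.1·(1.96, 0.32, 3.44) = (-0.136, -0.812, -1.084)
(u₄, v₄, w₄) = (-0.136, -0.812, -1.084) − 0.1·(1.08, 0.128, 1.768) = (-0.244, -0.8248, -1.2608)
(u₅, v₅, w₅) = (-0.244, -0.8248, -1.2608) − 0.1·(0.5696, 0.0512, 0.9232) = (-0.30096, -0.82992, -1.35312)
∂g/∂v at (-0.30096, -0.82992, -1.35312) = 0.02048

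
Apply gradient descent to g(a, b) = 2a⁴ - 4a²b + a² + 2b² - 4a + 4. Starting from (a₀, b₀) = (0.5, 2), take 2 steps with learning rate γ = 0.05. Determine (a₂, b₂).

(1.36, 1.52)

∇g = (8a³ - 8ab + 2a - 4, -4a² + 4b)
(a₁, b₁) = (0.5, 2) − 0.05·(-10, 7) = (1, 1.65)
(a₂, b₂) = (1, 1.65) − 0.05·(-7.2, 2.6) = (1.36, 1.52)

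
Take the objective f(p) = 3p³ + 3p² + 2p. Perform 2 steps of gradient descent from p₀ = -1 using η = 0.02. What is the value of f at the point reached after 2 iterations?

f′(p) = 9p² + 6p + 2
Step 1: f′(-1) = 5; p₁ = -1 − 0.02·5 = -1.1
Step 2: f′(-1.1) = 6.29; p₂ = -1.1 − 0.02·6.29 = -1.2258
f(-1.2258) = -3.469451512536

-3.469451512536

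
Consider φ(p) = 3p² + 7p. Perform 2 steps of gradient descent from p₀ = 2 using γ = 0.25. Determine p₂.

-0.375

φ′(p) = 6p + 7
p₁ = 2 − 0.25·19 = -2.75
p₂ = -2.75 − 0.25·(-9.5) = -0.375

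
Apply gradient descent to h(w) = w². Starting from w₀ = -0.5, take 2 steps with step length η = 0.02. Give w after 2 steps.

-0.4608

h′(w) = 2w
Step 1: h′(-0.5) = -1; w₁ = -0.5 − 0.02·(-1) = -0.48
Step 2: h′(-0.48) = -0.96; w₂ = -0.48 − 0.02·(-0.96) = -0.4608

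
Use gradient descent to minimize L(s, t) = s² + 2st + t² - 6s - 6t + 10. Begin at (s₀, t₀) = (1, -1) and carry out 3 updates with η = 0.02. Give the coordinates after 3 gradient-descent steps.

∇L = (2s + 2t - 6, 2s + 2t - 6)
Step 1: at (1, -1), ∇L = (-6, -6) → (1, -1) − 0.02·(-6, -6) = (1.12, -0.88)
Step 2: at (1.12, -0.88), ∇L = (-5.52, -5.52) → (1.12, -0.88) − 0.02·(-5.52, -5.52) = (1.2304, -0.7696)
Step 3: at (1.2304, -0.7696), ∇L = (-5.0784, -5.0784) → (1.2304, -0.7696) − 0.02·(-5.0784, -5.0784) = (1.331968, -0.668032)

(1.331968, -0.668032)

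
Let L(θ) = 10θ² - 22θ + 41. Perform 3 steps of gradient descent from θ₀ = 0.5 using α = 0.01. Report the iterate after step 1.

L′(θ) = 20θ - 22
Step 1: L′(0.5) = -12; θ₁ = 0.5 − 0.01·(-12) = 0.62

0.62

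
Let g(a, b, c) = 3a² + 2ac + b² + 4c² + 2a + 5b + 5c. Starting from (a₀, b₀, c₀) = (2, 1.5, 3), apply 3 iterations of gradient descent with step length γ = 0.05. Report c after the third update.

-0.0205

∇g = (6a + 2c + 2, 2b + 5, 2a + 8c + 5)
Step 1: at (2, 1.5, 3), ∇g = (20, 8, 33) → (2, 1.5, 3) − 0.05·(20, 8, 33) = (1, 1.1, 1.35)
Step 2: at (1, 1.1, 1.35), ∇g = (10.7, 7.2, 17.8) → (1, 1.1, 1.35) − 0.05·(10.7, 7.2, 17.8) = (0.465, 0.74, 0.46)
Step 3: at (0.465, 0.74, 0.46), ∇g = (5.71, 6.48, 9.61) → (0.465, 0.74, 0.46) − 0.05·(5.71, 6.48, 9.61) = (0.1795, 0.416, -0.0205)
c = -0.0205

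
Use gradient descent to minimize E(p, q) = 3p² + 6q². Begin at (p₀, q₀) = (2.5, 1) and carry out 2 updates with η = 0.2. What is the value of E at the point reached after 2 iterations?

∇E = (6p, 12q)
Step 1: at (2.5, 1), ∇E = (15, 12) → (2.5, 1) − 0.2·(15, 12) = (-0.5, -1.4)
Step 2: at (-0.5, -1.4), ∇E = (-3, -16.8) → (-0.5, -1.4) − 0.2·(-3, -16.8) = (0.1, 1.96)
E(0.1, 1.96) = 23.0796

23.0796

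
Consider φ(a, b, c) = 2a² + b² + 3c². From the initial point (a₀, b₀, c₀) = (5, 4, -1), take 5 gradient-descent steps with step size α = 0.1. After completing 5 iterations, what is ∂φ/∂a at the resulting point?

∇φ = (4a, 2b, 6c)
(a₁, b₁, c₁) = (5, 4, -1) − 0.1·(20, 8, -6) = (3, 3.2, -0.4)
(a₂, b₂, c₂) = (3, 3.2, -0.4) − 0.1·(12, 6.4, -2.4) = (1.8, 2.56, -0.16)
(a₃, b₃, c₃) = (1.8, 2.56, -0.16) − 0.1·(7.2, 5.12, -0.96) = (1.08, 2.048, -0.064)
(a₄, b₄, c₄) = (1.08, 2.048, -0.064) − 0.1·(4.32, 4.096, -0.384) = (0.648, 1.6384, -0.0256)
(a₅, b₅, c₅) = (0.648, 1.6384, -0.0256) − 0.1·(2.592, 3.2768, -0.1536) = (0.3888, 1.31072, -0.01024)
∂φ/∂a at (0.3888, 1.31072, -0.01024) = 1.5552

1.5552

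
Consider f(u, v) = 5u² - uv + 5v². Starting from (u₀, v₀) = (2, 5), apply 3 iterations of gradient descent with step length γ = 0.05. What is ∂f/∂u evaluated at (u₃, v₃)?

3.73725

∇f = (10u - v, -u + 10v)
Step 1: at (2, 5), ∇f = (15, 48) → (2, 5) − 0.05·(15, 48) = (1.25, 2.6)
Step 2: at (1.25, 2.6), ∇f = (9.9, 24.75) → (1.25, 2.6) − 0.05·(9.9, 24.75) = (0.755, 1.3625)
Step 3: at (0.755, 1.3625), ∇f = (6.1875, 12.87) → (0.755, 1.3625) − 0.05·(6.1875, 12.87) = (0.445625, 0.719)
∂f/∂u at (0.445625, 0.719) = 3.73725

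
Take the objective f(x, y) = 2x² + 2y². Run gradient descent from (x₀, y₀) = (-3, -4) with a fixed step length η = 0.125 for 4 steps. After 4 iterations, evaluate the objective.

∇f = (4x, 4y)
Step 1: at (-3, -4), ∇f = (-12, -16) → (-3, -4) − 0.125·(-12, -16) = (-1.5, -2)
Step 2: at (-1.5, -2), ∇f = (-6, -8) → (-1.5, -2) − 0.125·(-6, -8) = (-0.75, -1)
Step 3: at (-0.75, -1), ∇f = (-3, -4) → (-0.75, -1) − 0.125·(-3, -4) = (-0.375, -0.5)
Step 4: at (-0.375, -0.5), ∇f = (-1.5, -2) → (-0.375, -0.5) − 0.125·(-1.5, -2) = (-0.1875, -0.25)
f(-0.1875, -0.25) = 0.1953125

0.1953125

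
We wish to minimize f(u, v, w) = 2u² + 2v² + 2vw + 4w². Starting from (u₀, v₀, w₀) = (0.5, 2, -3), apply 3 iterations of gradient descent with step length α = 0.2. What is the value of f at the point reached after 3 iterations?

∇f = (4u, 4v + 2w, 2v + 8w)
(u₁, v₁, w₁) = (0.5, 2, -3) − 0.2·(2, 2, -20) = (0.1, 1.6, 1)
(u₂, v₂, w₂) = (0.1, 1.6, 1) − 0.2·(0.4, 8.4, 11.2) = (0.02, -0.08, -1.24)
(u₃, v₃, w₃) = (0.02, -0.08, -1.24) − 0.2·(0.08, -2.8, -10.08) = (0.004, 0.48, 0.776)
f(0.004, 0.48, 0.776) = 3.614496

3.614496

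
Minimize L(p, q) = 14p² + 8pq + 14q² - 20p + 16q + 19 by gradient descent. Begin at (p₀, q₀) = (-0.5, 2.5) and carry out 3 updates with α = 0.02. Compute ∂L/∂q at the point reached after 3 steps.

∇L = (28p + 8q - 20, 8p + 28q + 16)
(p₁, q₁) = (-0.5, 2.5) − 0.02·(-14, 82) = (-0.22, 0.86)
(p₂, q₂) = (-0.22, 0.86) − 0.02·(-19.28, 38.32) = (0.1656, 0.0936)
(p₃, q₃) = (0.1656, 0.0936) − 0.02·(-14.6144, 19.9456) = (0.457888, -0.305312)
∂L/∂q at (0.457888, -0.305312) = 11.114368

11.114368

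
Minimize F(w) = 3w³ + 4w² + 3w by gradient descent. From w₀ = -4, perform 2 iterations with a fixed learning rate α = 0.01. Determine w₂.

-7.155025

F′(w) = 9w² + 8w + 3
Step 1: F′(-4) = 115; w₁ = -4 − 0.01·115 = -5.15
Step 2: F′(-5.15) = 200.5025; w₂ = -5.15 − 0.01·200.5025 = -7.155025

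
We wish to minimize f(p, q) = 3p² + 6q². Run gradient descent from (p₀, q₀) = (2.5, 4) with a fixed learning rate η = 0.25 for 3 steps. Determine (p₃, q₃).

(-0.3125, -32)

∇f = (6p, 12q)
(p₁, q₁) = (2.5, 4) − 0.25·(15, 48) = (-1.25, -8)
(p₂, q₂) = (-1.25, -8) − 0.25·(-7.5, -96) = (0.625, 16)
(p₃, q₃) = (0.625, 16) − 0.25·(3.75, 192) = (-0.3125, -32)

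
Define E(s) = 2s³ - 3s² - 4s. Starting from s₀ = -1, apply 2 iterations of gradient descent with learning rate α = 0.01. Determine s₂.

E′(s) = 6s² - 6s - 4
Step 1: E′(-1) = 8; s₁ = -1 − 0.01·8 = -1.08
Step 2: E′(-1.08) = 9.4784; s₂ = -1.08 − 0.01·9.4784 = -1.174784

-1.174784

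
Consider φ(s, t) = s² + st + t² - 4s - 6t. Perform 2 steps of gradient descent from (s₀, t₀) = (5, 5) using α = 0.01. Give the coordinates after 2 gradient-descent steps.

∇φ = (2s + t - 4, s + 2t - 6)
Step 1: at (5, 5), ∇φ = (11, 9) → (5, 5) − 0.01·(11, 9) = (4.89, 4.91)
Step 2: at (4.89, 4.91), ∇φ = (10.69, 8.71) → (4.89, 4.91) − 0.01·(10.69, 8.71) = (4.7831, 4.8229)

(4.7831, 4.8229)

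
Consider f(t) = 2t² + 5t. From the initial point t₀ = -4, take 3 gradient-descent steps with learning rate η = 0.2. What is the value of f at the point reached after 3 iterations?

f′(t) = 4t + 5
t₁ = -4 − 0.2·(-11) = -1.8
t₂ = -1.8 − 0.2·(-2.2) = -1.36
t₃ = -1.36 − 0.2·(-0.44) = -1.272
f(-1.272) = -3.124032

-3.124032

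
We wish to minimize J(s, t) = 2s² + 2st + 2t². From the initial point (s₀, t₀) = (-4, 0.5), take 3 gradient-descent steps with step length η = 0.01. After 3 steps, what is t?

0.66416

∇J = (4s + 2t, 2s + 4t)
(s₁, t₁) = (-4, 0.5) − 0.01·(-15, -6) = (-3.85, 0.56)
(s₂, t₂) = (-3.85, 0.56) − 0.01·(-14.28, -5.46) = (-3.7072, 0.6146)
(s₃, t₃) = (-3.7072, 0.6146) − 0.01·(-13.5996, -4.956) = (-3.571204, 0.66416)
t = 0.66416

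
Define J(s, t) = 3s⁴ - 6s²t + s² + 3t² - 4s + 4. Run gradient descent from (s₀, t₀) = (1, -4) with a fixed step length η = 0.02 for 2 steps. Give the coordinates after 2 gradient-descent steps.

(0.05794304, -2.988928)

∇J = (12s³ - 12st + 2s - 4, -6s² + 6t)
Step 1: at (1, -4), ∇J = (58, -30) → (1, -4) − 0.02·(58, -30) = (-0.16, -3.4)
Step 2: at (-0.16, -3.4), ∇J = (-10.897152, -20.5536) → (-0.16, -3.4) − 0.02·(-10.897152, -20.5536) = (0.05794304, -2.988928)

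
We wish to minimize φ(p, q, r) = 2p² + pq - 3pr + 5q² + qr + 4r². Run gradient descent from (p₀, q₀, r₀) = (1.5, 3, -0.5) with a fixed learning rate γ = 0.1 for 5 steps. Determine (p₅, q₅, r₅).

(0.140285, -0.02769, 0.076805)

∇φ = (4p + q - 3r, p + 10q + r, -3p + q + 8r)
(p₁, q₁, r₁) = (1.5, 3, -0.5) − 0.1·(10.5, 31, -5.5) = (0.45, -0.1, 0.05)
(p₂, q₂, r₂) = (0.45, -0.1, 0.05) − 0.1·(1.55, -0.5, -1.05) = (0.295, -0.05, 0.155)
(p₃, q₃, r₃) = (0.295, -0.05, 0.155) − 0.1·(0.665, -0.05, 0.305) = (0.2285, -0.045, 0.1245)
(p₄, q₄, r₄) = (0.2285, -0.045, 0.1245) − 0.1·(0.4955, -0.097, 0.2655) = (0.17895, -0.0353, 0.09795)
(p₅, q₅, r₅) = (0.17895, -0.0353, 0.09795) − 0.1·(0.38665, -0.0761, 0.21145) = (0.140285, -0.02769, 0.076805)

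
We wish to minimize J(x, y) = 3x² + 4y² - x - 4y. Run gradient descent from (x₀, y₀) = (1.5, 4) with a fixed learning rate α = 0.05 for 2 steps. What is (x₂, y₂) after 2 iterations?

(0.82, 1.76)

∇J = (6x - 1, 8y - 4)
(x₁, y₁) = (1.5, 4) − 0.05·(8, 28) = (1.1, 2.6)
(x₂, y₂) = (1.1, 2.6) − 0.05·(5.6, 16.8) = (0.82, 1.76)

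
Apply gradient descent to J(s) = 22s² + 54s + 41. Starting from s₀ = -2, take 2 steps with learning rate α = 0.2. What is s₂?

-48.24

J′(s) = 44s + 54
Step 1: J′(-2) = -34; s₁ = -2 − 0.2·(-34) = 4.8
Step 2: J′(4.8) = 265.2; s₂ = 4.8 − 0.2·265.2 = -48.24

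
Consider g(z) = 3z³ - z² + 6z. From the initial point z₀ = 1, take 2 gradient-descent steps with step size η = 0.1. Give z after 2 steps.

-1.041

g′(z) = 9z² - 2z + 6
Step 1: g′(1) = 13; z₁ = 1 − 0.1·13 = -0.3
Step 2: g′(-0.3) = 7.41; z₂ = -0.3 − 0.1·7.41 = -1.041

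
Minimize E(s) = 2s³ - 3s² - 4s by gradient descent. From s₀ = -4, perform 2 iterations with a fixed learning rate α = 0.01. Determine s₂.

-7.027136

E′(s) = 6s² - 6s - 4
s₁ = -4 − 0.01·116 = -5.16
s₂ = -5.16 − 0.01·186.7136 = -7.027136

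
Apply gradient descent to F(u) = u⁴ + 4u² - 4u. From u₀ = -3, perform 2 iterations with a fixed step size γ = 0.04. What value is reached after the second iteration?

-0.50508544

F′(u) = 4u³ + 8u - 4
u₁ = -3 − 0.04·(-136) = 2.44
u₂ = 2.44 − 0.04·73.627136 = -0.50508544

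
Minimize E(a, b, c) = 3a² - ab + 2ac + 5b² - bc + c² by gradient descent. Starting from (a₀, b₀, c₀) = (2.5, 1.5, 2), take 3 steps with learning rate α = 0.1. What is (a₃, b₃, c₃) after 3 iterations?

∇E = (6a - b + 2c, -a + 10b - c, 2a - b + 2c)
(a₁, b₁, c₁) = (2.5, 1.5, 2) − 0.1·(17.5, 10.5, 7.5) = (0.75, 0.45, 1.25)
(a₂, b₂, c₂) = (0.75, 0.45, 1.25) − 0.1·(6.55, 2.5, 3.55) = (0.095, 0.2, 0.895)
(a₃, b₃, c₃) = (0.095, 0.2, 0.895) − 0.1·(2.16, 1.01, 1.78) = (-0.121, 0.099, 0.717)

(-0.121, 0.099, 0.717)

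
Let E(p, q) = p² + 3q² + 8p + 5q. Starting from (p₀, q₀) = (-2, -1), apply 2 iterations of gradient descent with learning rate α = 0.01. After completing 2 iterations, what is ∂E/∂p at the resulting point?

3.8416

∇E = (2p + 8, 6q + 5)
(p₁, q₁) = (-2, -1) − 0.01·(4, -1) = (-2.04, -0.99)
(p₂, q₂) = (-2.04, -0.99) − 0.01·(3.92, -0.94) = (-2.0792, -0.9806)
∂E/∂p at (-2.0792, -0.9806) = 3.8416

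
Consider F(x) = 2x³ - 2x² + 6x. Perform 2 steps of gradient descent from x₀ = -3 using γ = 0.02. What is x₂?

-7.280832

F′(x) = 6x² - 4x + 6
x₁ = -3 − 0.02·72 = -4.44
x₂ = -4.44 − 0.02·142.0416 = -7.280832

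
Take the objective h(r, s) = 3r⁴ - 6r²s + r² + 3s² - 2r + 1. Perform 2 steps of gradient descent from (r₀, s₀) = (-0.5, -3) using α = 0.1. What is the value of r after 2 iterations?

-7.03625

∇h = (12r³ - 12rs + 2r - 2, -6r² + 6s)
(r₁, s₁) = (-0.5, -3) − 0.1·(-22.5, -19.5) = (1.75, -1.05)
(r₂, s₂) = (1.75, -1.05) − 0.1·(87.8625, -24.675) = (-7.03625, 1.4175)
r = -7.03625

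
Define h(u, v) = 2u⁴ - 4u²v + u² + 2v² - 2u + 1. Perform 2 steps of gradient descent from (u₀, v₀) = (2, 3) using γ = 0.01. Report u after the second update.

∇h = (8u³ - 8uv + 2u - 2, -4u² + 4v)
(u₁, v₁) = (2, 3) − 0.01·(18, -4) = (1.82, 3.04)
(u₂, v₂) = (1.82, 3.04) − 0.01·(5.606144, -1.0896) = (1.76393856, 3.050896)
u = 1.76393856

1.76393856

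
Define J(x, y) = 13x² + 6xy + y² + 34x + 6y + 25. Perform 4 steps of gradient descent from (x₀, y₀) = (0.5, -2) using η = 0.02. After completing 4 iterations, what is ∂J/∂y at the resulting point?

∇J = (26x + 6y + 34, 6x + 2y + 6)
(x₁, y₁) = (0.5, -2) − 0.02·(35, 5) = (-0.2, -2.1)
(x₂, y₂) = (-0.2, -2.1) − 0.02·(16.2, 0.6) = (-0.524, -2.112)
(x₃, y₃) = (-0.524, -2.112) − 0.02·(7.704, -1.368) = (-0.67808, -2.08464)
(x₄, y₄) = (-0.67808, -2.08464) − 0.02·(3.86208, -2.23776) = (-0.7553216, -2.0398848)
∂J/∂y at (-0.7553216, -2.0398848) = -2.6116992

-2.6116992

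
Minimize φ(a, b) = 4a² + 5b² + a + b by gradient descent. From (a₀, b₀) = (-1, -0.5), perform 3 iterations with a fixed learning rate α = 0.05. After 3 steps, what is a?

-0.314

∇φ = (8a + 1, 10b + 1)
Step 1: at (-1, -0.5), ∇φ = (-7, -4) → (-1, -0.5) − 0.05·(-7, -4) = (-0.65, -0.3)
Step 2: at (-0.65, -0.3), ∇φ = (-4.2, -2) → (-0.65, -0.3) − 0.05·(-4.2, -2) = (-0.44, -0.2)
Step 3: at (-0.44, -0.2), ∇φ = (-2.52, -1) → (-0.44, -0.2) − 0.05·(-2.52, -1) = (-0.314, -0.15)
a = -0.314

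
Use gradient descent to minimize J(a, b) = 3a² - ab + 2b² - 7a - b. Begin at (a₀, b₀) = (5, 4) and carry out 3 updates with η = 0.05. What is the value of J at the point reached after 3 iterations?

∇J = (6a - b - 7, -a + 4b - 1)
Step 1: at (5, 4), ∇J = (19, 10) → (5, 4) − 0.05·(19, 10) = (4.05, 3.5)
Step 2: at (4.05, 3.5), ∇J = (13.8, 8.95) → (4.05, 3.5) − 0.05·(13.8, 8.95) = (3.36, 3.0525)
Step 3: at (3.36, 3.0525), ∇J = (10.1075, 7.85) → (3.36, 3.0525) − 0.05·(10.1075, 7.85) = (2.854625, 2.66)
J(2.854625, 2.66) = 8.362174171875

8.362174171875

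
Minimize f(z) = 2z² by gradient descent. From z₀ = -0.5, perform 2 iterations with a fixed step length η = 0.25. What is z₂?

f′(z) = 4z
Step 1: f′(-0.5) = -2; z₁ = -0.5 − 0.25·(-2) = 0
Step 2: f′(0) = 0; z₂ = 0 − 0.25·0 = 0

0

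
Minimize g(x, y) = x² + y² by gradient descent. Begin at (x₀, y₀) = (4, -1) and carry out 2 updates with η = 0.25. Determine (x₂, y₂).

(1, -0.25)

∇g = (2x, 2y)
(x₁, y₁) = (4, -1) − 0.25·(8, -2) = (2, -0.5)
(x₂, y₂) = (2, -0.5) − 0.25·(4, -1) = (1, -0.25)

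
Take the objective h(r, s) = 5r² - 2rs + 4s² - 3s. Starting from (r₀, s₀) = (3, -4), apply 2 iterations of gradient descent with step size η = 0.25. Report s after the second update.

∇h = (10r - 2s, -2r + 8s - 3)
(r₁, s₁) = (3, -4) − 0.25·(38, -41) = (-6.5, 6.25)
(r₂, s₂) = (-6.5, 6.25) − 0.25·(-77.5, 60) = (12.875, -8.75)
s = -8.75

-8.75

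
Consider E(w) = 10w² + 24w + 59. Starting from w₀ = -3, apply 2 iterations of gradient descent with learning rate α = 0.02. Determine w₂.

-1.848

E′(w) = 20w + 24
w₁ = -3 − 0.02·(-36) = -2.28
w₂ = -2.28 − 0.02·(-21.6) = -1.848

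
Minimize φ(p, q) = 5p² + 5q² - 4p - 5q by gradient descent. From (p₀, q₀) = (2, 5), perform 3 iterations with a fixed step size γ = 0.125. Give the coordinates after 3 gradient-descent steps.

(0.375, 0.4296875)

∇φ = (10p - 4, 10q - 5)
(p₁, q₁) = (2, 5) − 0.125·(16, 45) = (0, -0.625)
(p₂, q₂) = (0, -0.625) − 0.125·(-4, -11.25) = (0.5, 0.78125)
(p₃, q₃) = (0.5, 0.78125) − 0.125·(1, 2.8125) = (0.375, 0.4296875)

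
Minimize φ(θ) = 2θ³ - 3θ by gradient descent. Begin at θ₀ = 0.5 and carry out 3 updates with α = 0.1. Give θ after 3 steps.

φ′(θ) = 6θ² - 3
θ₁ = 0.5 − 0.1·(-1.5) = 0.65
θ₂ = 0.65 − 0.1·(-0.465) = 0.6965
θ₃ = 0.6965 − 0.1·(-0.0893265) = 0.70543265

0.70543265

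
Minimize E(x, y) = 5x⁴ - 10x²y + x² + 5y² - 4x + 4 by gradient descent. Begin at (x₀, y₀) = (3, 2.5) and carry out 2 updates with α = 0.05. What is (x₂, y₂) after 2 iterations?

∇E = (20x³ - 20xy + 2x - 4, -10x² + 10y)
Step 1: at (3, 2.5), ∇E = (392, -65) → (3, 2.5) − 0.05·(392, -65) = (-16.6, 5.75)
Step 2: at (-16.6, 5.75), ∇E = (-89614.12, -2698.1) → (-16.6, 5.75) − 0.05·(-89614.12, -2698.1) = (4464.106, 140.655)

(4464.106, 140.655)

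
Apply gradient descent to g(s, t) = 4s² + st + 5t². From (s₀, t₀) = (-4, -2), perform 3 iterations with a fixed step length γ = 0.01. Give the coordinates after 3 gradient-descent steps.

∇g = (8s + t, s + 10t)
Step 1: at (-4, -2), ∇g = (-34, -24) → (-4, -2) − 0.01·(-34, -24) = (-3.66, -1.76)
Step 2: at (-3.66, -1.76), ∇g = (-31.04, -21.26) → (-3.66, -1.76) − 0.01·(-31.04, -21.26) = (-3.3496, -1.5474)
Step 3: at (-3.3496, -1.5474), ∇g = (-28.3442, -18.8236) → (-3.3496, -1.5474) − 0.01·(-28.3442, -18.8236) = (-3.066158, -1.359164)

(-3.066158, -1.359164)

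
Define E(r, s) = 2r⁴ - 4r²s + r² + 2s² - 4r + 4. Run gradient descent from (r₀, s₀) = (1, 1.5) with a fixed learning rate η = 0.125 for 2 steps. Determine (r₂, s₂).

∇E = (8r³ - 8rs + 2r - 4, -4r² + 4s)
Step 1: at (1, 1.5), ∇E = (-6, 2) → (1, 1.5) − 0.125·(-6, 2) = (1.75, 1.25)
Step 2: at (1.75, 1.25), ∇E = (24.875, -7.25) → (1.75, 1.25) − 0.125·(24.875, -7.25) = (-1.359375, 2.15625)

(-1.359375, 2.15625)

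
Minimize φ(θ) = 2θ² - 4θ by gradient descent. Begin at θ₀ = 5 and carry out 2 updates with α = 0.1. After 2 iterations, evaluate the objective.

φ′(θ) = 4θ - 4
Step 1: φ′(5) = 16; θ₁ = 5 − 0.1·16 = 3.4
Step 2: φ′(3.4) = 9.6; θ₂ = 3.4 − 0.1·9.6 = 2.44
φ(2.44) = 2.1472

2.1472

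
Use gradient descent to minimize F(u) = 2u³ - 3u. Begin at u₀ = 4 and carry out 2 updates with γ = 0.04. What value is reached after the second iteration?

F′(u) = 6u² - 3
u₁ = 4 − 0.04·93 = 0.28
u₂ = 0.28 − 0.04·(-2.5296) = 0.381184

0.381184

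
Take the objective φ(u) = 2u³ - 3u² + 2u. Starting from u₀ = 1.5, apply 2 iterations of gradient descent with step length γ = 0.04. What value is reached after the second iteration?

φ′(u) = 6u² - 6u + 2
u₁ = 1.5 − 0.04·6.5 = 1.24
u₂ = 1.24 − 0.04·3.7856 = 1.088576

1.088576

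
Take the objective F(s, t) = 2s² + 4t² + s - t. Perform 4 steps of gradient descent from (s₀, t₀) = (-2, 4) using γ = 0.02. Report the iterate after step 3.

∇F = (4s + 1, 8t - 1)
(s₁, t₁) = (-2, 4) − 0.02·(-7, 31) = (-1.86, 3.38)
(s₂, t₂) = (-1.86, 3.38) − 0.02·(-6.44, 26.04) = (-1.7312, 2.8592)
(s₃, t₃) = (-1.7312, 2.8592) − 0.02·(-5.9248, 21.8736) = (-1.612704, 2.421728)

(-1.612704, 2.421728)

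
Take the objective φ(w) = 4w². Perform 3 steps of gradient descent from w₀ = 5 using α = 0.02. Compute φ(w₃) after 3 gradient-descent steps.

35.1298031616

φ′(w) = 8w
Step 1: φ′(5) = 40; w₁ = 5 − 0.02·40 = 4.2
Step 2: φ′(4.2) = 33.6; w₂ = 4.2 − 0.02·33.6 = 3.528
Step 3: φ′(3.528) = 28.224; w₃ = 3.528 − 0.02·28.224 = 2.96352
φ(2.96352) = 35.1298031616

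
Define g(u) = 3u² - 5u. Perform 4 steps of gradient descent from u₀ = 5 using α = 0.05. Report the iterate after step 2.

g′(u) = 6u - 5
Step 1: g′(5) = 25; u₁ = 5 − 0.05·25 = 3.75
Step 2: g′(3.75) = 17.5; u₂ = 3.75 − 0.05·17.5 = 2.875

2.875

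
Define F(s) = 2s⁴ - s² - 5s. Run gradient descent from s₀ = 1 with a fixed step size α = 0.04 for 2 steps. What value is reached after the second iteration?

F′(s) = 8s³ - 2s - 5
s₁ = 1 − 0.04·1 = 0.96
s₂ = 0.96 − 0.04·0.157888 = 0.95368448

0.95368448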